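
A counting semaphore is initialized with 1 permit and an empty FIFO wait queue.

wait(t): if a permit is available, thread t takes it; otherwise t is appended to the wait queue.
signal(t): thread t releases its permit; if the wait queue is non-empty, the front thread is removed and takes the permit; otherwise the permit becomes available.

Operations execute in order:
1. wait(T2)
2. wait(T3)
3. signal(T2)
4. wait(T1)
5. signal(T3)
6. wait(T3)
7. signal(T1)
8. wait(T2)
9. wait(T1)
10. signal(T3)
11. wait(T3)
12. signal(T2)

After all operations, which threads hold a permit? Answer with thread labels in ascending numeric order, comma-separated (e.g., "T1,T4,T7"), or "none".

Answer: T1

Derivation:
Step 1: wait(T2) -> count=0 queue=[] holders={T2}
Step 2: wait(T3) -> count=0 queue=[T3] holders={T2}
Step 3: signal(T2) -> count=0 queue=[] holders={T3}
Step 4: wait(T1) -> count=0 queue=[T1] holders={T3}
Step 5: signal(T3) -> count=0 queue=[] holders={T1}
Step 6: wait(T3) -> count=0 queue=[T3] holders={T1}
Step 7: signal(T1) -> count=0 queue=[] holders={T3}
Step 8: wait(T2) -> count=0 queue=[T2] holders={T3}
Step 9: wait(T1) -> count=0 queue=[T2,T1] holders={T3}
Step 10: signal(T3) -> count=0 queue=[T1] holders={T2}
Step 11: wait(T3) -> count=0 queue=[T1,T3] holders={T2}
Step 12: signal(T2) -> count=0 queue=[T3] holders={T1}
Final holders: T1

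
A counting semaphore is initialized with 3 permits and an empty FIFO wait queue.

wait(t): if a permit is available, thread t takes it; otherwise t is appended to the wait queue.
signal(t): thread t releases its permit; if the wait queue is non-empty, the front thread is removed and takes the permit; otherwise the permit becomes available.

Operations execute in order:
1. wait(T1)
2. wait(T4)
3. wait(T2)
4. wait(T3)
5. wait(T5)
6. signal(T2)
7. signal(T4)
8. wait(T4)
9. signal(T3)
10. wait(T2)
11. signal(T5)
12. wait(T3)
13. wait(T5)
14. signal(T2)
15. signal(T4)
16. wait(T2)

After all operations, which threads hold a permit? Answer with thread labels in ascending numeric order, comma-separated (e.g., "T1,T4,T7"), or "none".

Step 1: wait(T1) -> count=2 queue=[] holders={T1}
Step 2: wait(T4) -> count=1 queue=[] holders={T1,T4}
Step 3: wait(T2) -> count=0 queue=[] holders={T1,T2,T4}
Step 4: wait(T3) -> count=0 queue=[T3] holders={T1,T2,T4}
Step 5: wait(T5) -> count=0 queue=[T3,T5] holders={T1,T2,T4}
Step 6: signal(T2) -> count=0 queue=[T5] holders={T1,T3,T4}
Step 7: signal(T4) -> count=0 queue=[] holders={T1,T3,T5}
Step 8: wait(T4) -> count=0 queue=[T4] holders={T1,T3,T5}
Step 9: signal(T3) -> count=0 queue=[] holders={T1,T4,T5}
Step 10: wait(T2) -> count=0 queue=[T2] holders={T1,T4,T5}
Step 11: signal(T5) -> count=0 queue=[] holders={T1,T2,T4}
Step 12: wait(T3) -> count=0 queue=[T3] holders={T1,T2,T4}
Step 13: wait(T5) -> count=0 queue=[T3,T5] holders={T1,T2,T4}
Step 14: signal(T2) -> count=0 queue=[T5] holders={T1,T3,T4}
Step 15: signal(T4) -> count=0 queue=[] holders={T1,T3,T5}
Step 16: wait(T2) -> count=0 queue=[T2] holders={T1,T3,T5}
Final holders: T1,T3,T5

Answer: T1,T3,T5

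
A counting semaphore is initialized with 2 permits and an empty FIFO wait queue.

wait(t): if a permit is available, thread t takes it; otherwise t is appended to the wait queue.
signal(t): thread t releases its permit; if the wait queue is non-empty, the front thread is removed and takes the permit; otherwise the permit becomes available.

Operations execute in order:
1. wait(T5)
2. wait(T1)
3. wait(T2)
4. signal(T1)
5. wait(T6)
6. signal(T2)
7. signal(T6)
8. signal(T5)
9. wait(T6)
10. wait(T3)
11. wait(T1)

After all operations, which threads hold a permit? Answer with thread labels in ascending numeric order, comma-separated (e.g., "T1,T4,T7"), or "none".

Step 1: wait(T5) -> count=1 queue=[] holders={T5}
Step 2: wait(T1) -> count=0 queue=[] holders={T1,T5}
Step 3: wait(T2) -> count=0 queue=[T2] holders={T1,T5}
Step 4: signal(T1) -> count=0 queue=[] holders={T2,T5}
Step 5: wait(T6) -> count=0 queue=[T6] holders={T2,T5}
Step 6: signal(T2) -> count=0 queue=[] holders={T5,T6}
Step 7: signal(T6) -> count=1 queue=[] holders={T5}
Step 8: signal(T5) -> count=2 queue=[] holders={none}
Step 9: wait(T6) -> count=1 queue=[] holders={T6}
Step 10: wait(T3) -> count=0 queue=[] holders={T3,T6}
Step 11: wait(T1) -> count=0 queue=[T1] holders={T3,T6}
Final holders: T3,T6

Answer: T3,T6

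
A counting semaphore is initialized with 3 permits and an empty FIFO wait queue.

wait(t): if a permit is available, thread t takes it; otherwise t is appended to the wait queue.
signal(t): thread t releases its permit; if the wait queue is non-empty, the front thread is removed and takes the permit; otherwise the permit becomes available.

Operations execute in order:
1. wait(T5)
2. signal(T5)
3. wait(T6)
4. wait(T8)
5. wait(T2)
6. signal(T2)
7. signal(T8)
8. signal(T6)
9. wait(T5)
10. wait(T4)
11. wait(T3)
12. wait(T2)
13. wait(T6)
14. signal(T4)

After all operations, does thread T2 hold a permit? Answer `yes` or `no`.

Answer: yes

Derivation:
Step 1: wait(T5) -> count=2 queue=[] holders={T5}
Step 2: signal(T5) -> count=3 queue=[] holders={none}
Step 3: wait(T6) -> count=2 queue=[] holders={T6}
Step 4: wait(T8) -> count=1 queue=[] holders={T6,T8}
Step 5: wait(T2) -> count=0 queue=[] holders={T2,T6,T8}
Step 6: signal(T2) -> count=1 queue=[] holders={T6,T8}
Step 7: signal(T8) -> count=2 queue=[] holders={T6}
Step 8: signal(T6) -> count=3 queue=[] holders={none}
Step 9: wait(T5) -> count=2 queue=[] holders={T5}
Step 10: wait(T4) -> count=1 queue=[] holders={T4,T5}
Step 11: wait(T3) -> count=0 queue=[] holders={T3,T4,T5}
Step 12: wait(T2) -> count=0 queue=[T2] holders={T3,T4,T5}
Step 13: wait(T6) -> count=0 queue=[T2,T6] holders={T3,T4,T5}
Step 14: signal(T4) -> count=0 queue=[T6] holders={T2,T3,T5}
Final holders: {T2,T3,T5} -> T2 in holders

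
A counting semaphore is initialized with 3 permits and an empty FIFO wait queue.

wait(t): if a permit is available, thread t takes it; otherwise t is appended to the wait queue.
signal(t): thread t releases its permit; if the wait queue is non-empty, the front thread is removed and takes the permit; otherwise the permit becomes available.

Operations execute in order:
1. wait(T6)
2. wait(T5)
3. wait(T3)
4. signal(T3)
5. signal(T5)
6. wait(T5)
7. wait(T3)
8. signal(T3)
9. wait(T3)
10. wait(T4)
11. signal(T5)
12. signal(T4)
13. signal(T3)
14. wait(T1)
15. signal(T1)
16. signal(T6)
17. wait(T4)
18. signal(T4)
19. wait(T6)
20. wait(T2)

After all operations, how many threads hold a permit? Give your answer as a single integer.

Answer: 2

Derivation:
Step 1: wait(T6) -> count=2 queue=[] holders={T6}
Step 2: wait(T5) -> count=1 queue=[] holders={T5,T6}
Step 3: wait(T3) -> count=0 queue=[] holders={T3,T5,T6}
Step 4: signal(T3) -> count=1 queue=[] holders={T5,T6}
Step 5: signal(T5) -> count=2 queue=[] holders={T6}
Step 6: wait(T5) -> count=1 queue=[] holders={T5,T6}
Step 7: wait(T3) -> count=0 queue=[] holders={T3,T5,T6}
Step 8: signal(T3) -> count=1 queue=[] holders={T5,T6}
Step 9: wait(T3) -> count=0 queue=[] holders={T3,T5,T6}
Step 10: wait(T4) -> count=0 queue=[T4] holders={T3,T5,T6}
Step 11: signal(T5) -> count=0 queue=[] holders={T3,T4,T6}
Step 12: signal(T4) -> count=1 queue=[] holders={T3,T6}
Step 13: signal(T3) -> count=2 queue=[] holders={T6}
Step 14: wait(T1) -> count=1 queue=[] holders={T1,T6}
Step 15: signal(T1) -> count=2 queue=[] holders={T6}
Step 16: signal(T6) -> count=3 queue=[] holders={none}
Step 17: wait(T4) -> count=2 queue=[] holders={T4}
Step 18: signal(T4) -> count=3 queue=[] holders={none}
Step 19: wait(T6) -> count=2 queue=[] holders={T6}
Step 20: wait(T2) -> count=1 queue=[] holders={T2,T6}
Final holders: {T2,T6} -> 2 thread(s)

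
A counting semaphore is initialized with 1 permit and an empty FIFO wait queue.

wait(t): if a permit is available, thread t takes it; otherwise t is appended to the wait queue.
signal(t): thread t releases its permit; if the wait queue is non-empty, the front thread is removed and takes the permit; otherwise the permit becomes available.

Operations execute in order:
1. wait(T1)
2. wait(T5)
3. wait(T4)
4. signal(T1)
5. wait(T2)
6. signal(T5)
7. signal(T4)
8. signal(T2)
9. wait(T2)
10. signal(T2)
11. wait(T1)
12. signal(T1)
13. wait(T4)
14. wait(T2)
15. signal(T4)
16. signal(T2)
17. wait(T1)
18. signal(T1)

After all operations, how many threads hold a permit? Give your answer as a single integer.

Step 1: wait(T1) -> count=0 queue=[] holders={T1}
Step 2: wait(T5) -> count=0 queue=[T5] holders={T1}
Step 3: wait(T4) -> count=0 queue=[T5,T4] holders={T1}
Step 4: signal(T1) -> count=0 queue=[T4] holders={T5}
Step 5: wait(T2) -> count=0 queue=[T4,T2] holders={T5}
Step 6: signal(T5) -> count=0 queue=[T2] holders={T4}
Step 7: signal(T4) -> count=0 queue=[] holders={T2}
Step 8: signal(T2) -> count=1 queue=[] holders={none}
Step 9: wait(T2) -> count=0 queue=[] holders={T2}
Step 10: signal(T2) -> count=1 queue=[] holders={none}
Step 11: wait(T1) -> count=0 queue=[] holders={T1}
Step 12: signal(T1) -> count=1 queue=[] holders={none}
Step 13: wait(T4) -> count=0 queue=[] holders={T4}
Step 14: wait(T2) -> count=0 queue=[T2] holders={T4}
Step 15: signal(T4) -> count=0 queue=[] holders={T2}
Step 16: signal(T2) -> count=1 queue=[] holders={none}
Step 17: wait(T1) -> count=0 queue=[] holders={T1}
Step 18: signal(T1) -> count=1 queue=[] holders={none}
Final holders: {none} -> 0 thread(s)

Answer: 0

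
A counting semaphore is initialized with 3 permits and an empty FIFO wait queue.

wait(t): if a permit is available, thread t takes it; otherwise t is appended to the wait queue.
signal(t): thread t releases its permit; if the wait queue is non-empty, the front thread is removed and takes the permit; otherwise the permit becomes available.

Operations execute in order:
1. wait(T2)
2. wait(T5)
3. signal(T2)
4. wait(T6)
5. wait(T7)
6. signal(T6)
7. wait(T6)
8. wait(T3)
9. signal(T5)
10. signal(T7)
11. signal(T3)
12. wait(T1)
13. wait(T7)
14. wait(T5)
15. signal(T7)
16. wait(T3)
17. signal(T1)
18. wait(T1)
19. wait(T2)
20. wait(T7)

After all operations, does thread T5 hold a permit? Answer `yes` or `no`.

Step 1: wait(T2) -> count=2 queue=[] holders={T2}
Step 2: wait(T5) -> count=1 queue=[] holders={T2,T5}
Step 3: signal(T2) -> count=2 queue=[] holders={T5}
Step 4: wait(T6) -> count=1 queue=[] holders={T5,T6}
Step 5: wait(T7) -> count=0 queue=[] holders={T5,T6,T7}
Step 6: signal(T6) -> count=1 queue=[] holders={T5,T7}
Step 7: wait(T6) -> count=0 queue=[] holders={T5,T6,T7}
Step 8: wait(T3) -> count=0 queue=[T3] holders={T5,T6,T7}
Step 9: signal(T5) -> count=0 queue=[] holders={T3,T6,T7}
Step 10: signal(T7) -> count=1 queue=[] holders={T3,T6}
Step 11: signal(T3) -> count=2 queue=[] holders={T6}
Step 12: wait(T1) -> count=1 queue=[] holders={T1,T6}
Step 13: wait(T7) -> count=0 queue=[] holders={T1,T6,T7}
Step 14: wait(T5) -> count=0 queue=[T5] holders={T1,T6,T7}
Step 15: signal(T7) -> count=0 queue=[] holders={T1,T5,T6}
Step 16: wait(T3) -> count=0 queue=[T3] holders={T1,T5,T6}
Step 17: signal(T1) -> count=0 queue=[] holders={T3,T5,T6}
Step 18: wait(T1) -> count=0 queue=[T1] holders={T3,T5,T6}
Step 19: wait(T2) -> count=0 queue=[T1,T2] holders={T3,T5,T6}
Step 20: wait(T7) -> count=0 queue=[T1,T2,T7] holders={T3,T5,T6}
Final holders: {T3,T5,T6} -> T5 in holders

Answer: yes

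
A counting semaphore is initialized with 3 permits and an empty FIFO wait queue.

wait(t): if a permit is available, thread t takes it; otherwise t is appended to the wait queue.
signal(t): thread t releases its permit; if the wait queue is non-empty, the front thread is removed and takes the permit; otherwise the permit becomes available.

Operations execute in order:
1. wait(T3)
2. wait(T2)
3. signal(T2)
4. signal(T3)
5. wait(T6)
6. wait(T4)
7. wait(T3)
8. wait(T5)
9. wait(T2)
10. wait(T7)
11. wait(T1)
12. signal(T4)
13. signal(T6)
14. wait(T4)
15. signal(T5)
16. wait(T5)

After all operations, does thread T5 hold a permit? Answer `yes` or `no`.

Answer: no

Derivation:
Step 1: wait(T3) -> count=2 queue=[] holders={T3}
Step 2: wait(T2) -> count=1 queue=[] holders={T2,T3}
Step 3: signal(T2) -> count=2 queue=[] holders={T3}
Step 4: signal(T3) -> count=3 queue=[] holders={none}
Step 5: wait(T6) -> count=2 queue=[] holders={T6}
Step 6: wait(T4) -> count=1 queue=[] holders={T4,T6}
Step 7: wait(T3) -> count=0 queue=[] holders={T3,T4,T6}
Step 8: wait(T5) -> count=0 queue=[T5] holders={T3,T4,T6}
Step 9: wait(T2) -> count=0 queue=[T5,T2] holders={T3,T4,T6}
Step 10: wait(T7) -> count=0 queue=[T5,T2,T7] holders={T3,T4,T6}
Step 11: wait(T1) -> count=0 queue=[T5,T2,T7,T1] holders={T3,T4,T6}
Step 12: signal(T4) -> count=0 queue=[T2,T7,T1] holders={T3,T5,T6}
Step 13: signal(T6) -> count=0 queue=[T7,T1] holders={T2,T3,T5}
Step 14: wait(T4) -> count=0 queue=[T7,T1,T4] holders={T2,T3,T5}
Step 15: signal(T5) -> count=0 queue=[T1,T4] holders={T2,T3,T7}
Step 16: wait(T5) -> count=0 queue=[T1,T4,T5] holders={T2,T3,T7}
Final holders: {T2,T3,T7} -> T5 not in holders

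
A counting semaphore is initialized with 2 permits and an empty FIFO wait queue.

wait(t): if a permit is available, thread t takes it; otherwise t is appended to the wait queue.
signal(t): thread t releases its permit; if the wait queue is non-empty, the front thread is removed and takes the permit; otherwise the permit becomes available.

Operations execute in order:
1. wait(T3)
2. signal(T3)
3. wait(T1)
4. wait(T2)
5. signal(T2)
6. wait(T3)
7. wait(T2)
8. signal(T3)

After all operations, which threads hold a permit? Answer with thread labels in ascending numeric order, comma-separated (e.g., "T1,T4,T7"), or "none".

Step 1: wait(T3) -> count=1 queue=[] holders={T3}
Step 2: signal(T3) -> count=2 queue=[] holders={none}
Step 3: wait(T1) -> count=1 queue=[] holders={T1}
Step 4: wait(T2) -> count=0 queue=[] holders={T1,T2}
Step 5: signal(T2) -> count=1 queue=[] holders={T1}
Step 6: wait(T3) -> count=0 queue=[] holders={T1,T3}
Step 7: wait(T2) -> count=0 queue=[T2] holders={T1,T3}
Step 8: signal(T3) -> count=0 queue=[] holders={T1,T2}
Final holders: T1,T2

Answer: T1,T2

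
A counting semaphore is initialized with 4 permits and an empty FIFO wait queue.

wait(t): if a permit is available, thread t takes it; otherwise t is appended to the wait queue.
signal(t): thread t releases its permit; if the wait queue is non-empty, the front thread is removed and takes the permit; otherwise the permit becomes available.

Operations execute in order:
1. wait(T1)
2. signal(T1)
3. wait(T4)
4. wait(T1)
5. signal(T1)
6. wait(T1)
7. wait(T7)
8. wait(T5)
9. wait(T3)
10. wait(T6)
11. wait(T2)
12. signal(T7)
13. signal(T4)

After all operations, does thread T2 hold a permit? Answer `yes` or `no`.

Answer: no

Derivation:
Step 1: wait(T1) -> count=3 queue=[] holders={T1}
Step 2: signal(T1) -> count=4 queue=[] holders={none}
Step 3: wait(T4) -> count=3 queue=[] holders={T4}
Step 4: wait(T1) -> count=2 queue=[] holders={T1,T4}
Step 5: signal(T1) -> count=3 queue=[] holders={T4}
Step 6: wait(T1) -> count=2 queue=[] holders={T1,T4}
Step 7: wait(T7) -> count=1 queue=[] holders={T1,T4,T7}
Step 8: wait(T5) -> count=0 queue=[] holders={T1,T4,T5,T7}
Step 9: wait(T3) -> count=0 queue=[T3] holders={T1,T4,T5,T7}
Step 10: wait(T6) -> count=0 queue=[T3,T6] holders={T1,T4,T5,T7}
Step 11: wait(T2) -> count=0 queue=[T3,T6,T2] holders={T1,T4,T5,T7}
Step 12: signal(T7) -> count=0 queue=[T6,T2] holders={T1,T3,T4,T5}
Step 13: signal(T4) -> count=0 queue=[T2] holders={T1,T3,T5,T6}
Final holders: {T1,T3,T5,T6} -> T2 not in holders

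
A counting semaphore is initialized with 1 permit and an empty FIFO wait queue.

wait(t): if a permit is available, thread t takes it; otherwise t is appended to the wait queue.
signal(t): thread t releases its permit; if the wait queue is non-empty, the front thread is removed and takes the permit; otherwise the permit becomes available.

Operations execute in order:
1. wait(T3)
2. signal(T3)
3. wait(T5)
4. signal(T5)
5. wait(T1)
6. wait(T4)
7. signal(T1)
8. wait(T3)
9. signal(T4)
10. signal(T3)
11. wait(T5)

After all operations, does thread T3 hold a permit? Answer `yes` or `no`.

Step 1: wait(T3) -> count=0 queue=[] holders={T3}
Step 2: signal(T3) -> count=1 queue=[] holders={none}
Step 3: wait(T5) -> count=0 queue=[] holders={T5}
Step 4: signal(T5) -> count=1 queue=[] holders={none}
Step 5: wait(T1) -> count=0 queue=[] holders={T1}
Step 6: wait(T4) -> count=0 queue=[T4] holders={T1}
Step 7: signal(T1) -> count=0 queue=[] holders={T4}
Step 8: wait(T3) -> count=0 queue=[T3] holders={T4}
Step 9: signal(T4) -> count=0 queue=[] holders={T3}
Step 10: signal(T3) -> count=1 queue=[] holders={none}
Step 11: wait(T5) -> count=0 queue=[] holders={T5}
Final holders: {T5} -> T3 not in holders

Answer: no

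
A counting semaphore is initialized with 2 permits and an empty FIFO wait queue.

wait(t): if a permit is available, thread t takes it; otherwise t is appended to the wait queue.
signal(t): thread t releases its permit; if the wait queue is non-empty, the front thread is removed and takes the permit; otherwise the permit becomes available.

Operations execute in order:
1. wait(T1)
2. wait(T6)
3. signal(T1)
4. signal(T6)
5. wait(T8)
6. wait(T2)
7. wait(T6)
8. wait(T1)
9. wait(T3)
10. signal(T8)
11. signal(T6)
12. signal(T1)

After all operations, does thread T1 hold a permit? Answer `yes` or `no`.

Answer: no

Derivation:
Step 1: wait(T1) -> count=1 queue=[] holders={T1}
Step 2: wait(T6) -> count=0 queue=[] holders={T1,T6}
Step 3: signal(T1) -> count=1 queue=[] holders={T6}
Step 4: signal(T6) -> count=2 queue=[] holders={none}
Step 5: wait(T8) -> count=1 queue=[] holders={T8}
Step 6: wait(T2) -> count=0 queue=[] holders={T2,T8}
Step 7: wait(T6) -> count=0 queue=[T6] holders={T2,T8}
Step 8: wait(T1) -> count=0 queue=[T6,T1] holders={T2,T8}
Step 9: wait(T3) -> count=0 queue=[T6,T1,T3] holders={T2,T8}
Step 10: signal(T8) -> count=0 queue=[T1,T3] holders={T2,T6}
Step 11: signal(T6) -> count=0 queue=[T3] holders={T1,T2}
Step 12: signal(T1) -> count=0 queue=[] holders={T2,T3}
Final holders: {T2,T3} -> T1 not in holders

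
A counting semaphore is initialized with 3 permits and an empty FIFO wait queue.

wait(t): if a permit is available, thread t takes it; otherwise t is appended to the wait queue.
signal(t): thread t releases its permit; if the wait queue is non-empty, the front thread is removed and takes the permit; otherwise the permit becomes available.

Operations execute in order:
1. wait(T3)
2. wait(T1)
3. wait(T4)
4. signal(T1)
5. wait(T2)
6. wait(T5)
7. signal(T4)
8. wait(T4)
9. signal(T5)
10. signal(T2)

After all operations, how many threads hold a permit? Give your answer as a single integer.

Step 1: wait(T3) -> count=2 queue=[] holders={T3}
Step 2: wait(T1) -> count=1 queue=[] holders={T1,T3}
Step 3: wait(T4) -> count=0 queue=[] holders={T1,T3,T4}
Step 4: signal(T1) -> count=1 queue=[] holders={T3,T4}
Step 5: wait(T2) -> count=0 queue=[] holders={T2,T3,T4}
Step 6: wait(T5) -> count=0 queue=[T5] holders={T2,T3,T4}
Step 7: signal(T4) -> count=0 queue=[] holders={T2,T3,T5}
Step 8: wait(T4) -> count=0 queue=[T4] holders={T2,T3,T5}
Step 9: signal(T5) -> count=0 queue=[] holders={T2,T3,T4}
Step 10: signal(T2) -> count=1 queue=[] holders={T3,T4}
Final holders: {T3,T4} -> 2 thread(s)

Answer: 2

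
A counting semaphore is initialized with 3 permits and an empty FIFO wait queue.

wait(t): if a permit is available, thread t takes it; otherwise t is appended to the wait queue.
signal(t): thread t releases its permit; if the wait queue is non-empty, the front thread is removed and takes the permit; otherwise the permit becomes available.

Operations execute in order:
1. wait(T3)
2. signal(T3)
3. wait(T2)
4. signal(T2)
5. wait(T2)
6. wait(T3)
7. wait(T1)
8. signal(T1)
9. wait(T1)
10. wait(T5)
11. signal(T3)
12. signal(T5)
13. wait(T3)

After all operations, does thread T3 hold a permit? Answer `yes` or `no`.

Answer: yes

Derivation:
Step 1: wait(T3) -> count=2 queue=[] holders={T3}
Step 2: signal(T3) -> count=3 queue=[] holders={none}
Step 3: wait(T2) -> count=2 queue=[] holders={T2}
Step 4: signal(T2) -> count=3 queue=[] holders={none}
Step 5: wait(T2) -> count=2 queue=[] holders={T2}
Step 6: wait(T3) -> count=1 queue=[] holders={T2,T3}
Step 7: wait(T1) -> count=0 queue=[] holders={T1,T2,T3}
Step 8: signal(T1) -> count=1 queue=[] holders={T2,T3}
Step 9: wait(T1) -> count=0 queue=[] holders={T1,T2,T3}
Step 10: wait(T5) -> count=0 queue=[T5] holders={T1,T2,T3}
Step 11: signal(T3) -> count=0 queue=[] holders={T1,T2,T5}
Step 12: signal(T5) -> count=1 queue=[] holders={T1,T2}
Step 13: wait(T3) -> count=0 queue=[] holders={T1,T2,T3}
Final holders: {T1,T2,T3} -> T3 in holders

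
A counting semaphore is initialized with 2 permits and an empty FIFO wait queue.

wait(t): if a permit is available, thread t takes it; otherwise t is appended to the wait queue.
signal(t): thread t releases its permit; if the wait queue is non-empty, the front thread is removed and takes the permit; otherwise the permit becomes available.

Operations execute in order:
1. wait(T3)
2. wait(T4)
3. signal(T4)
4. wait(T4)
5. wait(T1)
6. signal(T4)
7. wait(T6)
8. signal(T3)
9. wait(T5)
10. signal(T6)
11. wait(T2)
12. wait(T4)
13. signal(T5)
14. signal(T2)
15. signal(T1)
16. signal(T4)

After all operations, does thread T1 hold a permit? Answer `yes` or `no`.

Step 1: wait(T3) -> count=1 queue=[] holders={T3}
Step 2: wait(T4) -> count=0 queue=[] holders={T3,T4}
Step 3: signal(T4) -> count=1 queue=[] holders={T3}
Step 4: wait(T4) -> count=0 queue=[] holders={T3,T4}
Step 5: wait(T1) -> count=0 queue=[T1] holders={T3,T4}
Step 6: signal(T4) -> count=0 queue=[] holders={T1,T3}
Step 7: wait(T6) -> count=0 queue=[T6] holders={T1,T3}
Step 8: signal(T3) -> count=0 queue=[] holders={T1,T6}
Step 9: wait(T5) -> count=0 queue=[T5] holders={T1,T6}
Step 10: signal(T6) -> count=0 queue=[] holders={T1,T5}
Step 11: wait(T2) -> count=0 queue=[T2] holders={T1,T5}
Step 12: wait(T4) -> count=0 queue=[T2,T4] holders={T1,T5}
Step 13: signal(T5) -> count=0 queue=[T4] holders={T1,T2}
Step 14: signal(T2) -> count=0 queue=[] holders={T1,T4}
Step 15: signal(T1) -> count=1 queue=[] holders={T4}
Step 16: signal(T4) -> count=2 queue=[] holders={none}
Final holders: {none} -> T1 not in holders

Answer: no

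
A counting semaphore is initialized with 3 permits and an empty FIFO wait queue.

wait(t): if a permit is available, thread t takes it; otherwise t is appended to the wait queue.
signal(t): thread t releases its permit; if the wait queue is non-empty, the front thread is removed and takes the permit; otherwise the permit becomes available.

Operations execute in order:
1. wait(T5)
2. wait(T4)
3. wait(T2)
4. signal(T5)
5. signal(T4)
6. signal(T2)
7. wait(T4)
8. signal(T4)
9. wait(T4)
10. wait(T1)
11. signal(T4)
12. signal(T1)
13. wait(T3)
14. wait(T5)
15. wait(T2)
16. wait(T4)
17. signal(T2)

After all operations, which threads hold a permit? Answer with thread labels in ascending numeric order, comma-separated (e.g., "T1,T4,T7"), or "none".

Answer: T3,T4,T5

Derivation:
Step 1: wait(T5) -> count=2 queue=[] holders={T5}
Step 2: wait(T4) -> count=1 queue=[] holders={T4,T5}
Step 3: wait(T2) -> count=0 queue=[] holders={T2,T4,T5}
Step 4: signal(T5) -> count=1 queue=[] holders={T2,T4}
Step 5: signal(T4) -> count=2 queue=[] holders={T2}
Step 6: signal(T2) -> count=3 queue=[] holders={none}
Step 7: wait(T4) -> count=2 queue=[] holders={T4}
Step 8: signal(T4) -> count=3 queue=[] holders={none}
Step 9: wait(T4) -> count=2 queue=[] holders={T4}
Step 10: wait(T1) -> count=1 queue=[] holders={T1,T4}
Step 11: signal(T4) -> count=2 queue=[] holders={T1}
Step 12: signal(T1) -> count=3 queue=[] holders={none}
Step 13: wait(T3) -> count=2 queue=[] holders={T3}
Step 14: wait(T5) -> count=1 queue=[] holders={T3,T5}
Step 15: wait(T2) -> count=0 queue=[] holders={T2,T3,T5}
Step 16: wait(T4) -> count=0 queue=[T4] holders={T2,T3,T5}
Step 17: signal(T2) -> count=0 queue=[] holders={T3,T4,T5}
Final holders: T3,T4,T5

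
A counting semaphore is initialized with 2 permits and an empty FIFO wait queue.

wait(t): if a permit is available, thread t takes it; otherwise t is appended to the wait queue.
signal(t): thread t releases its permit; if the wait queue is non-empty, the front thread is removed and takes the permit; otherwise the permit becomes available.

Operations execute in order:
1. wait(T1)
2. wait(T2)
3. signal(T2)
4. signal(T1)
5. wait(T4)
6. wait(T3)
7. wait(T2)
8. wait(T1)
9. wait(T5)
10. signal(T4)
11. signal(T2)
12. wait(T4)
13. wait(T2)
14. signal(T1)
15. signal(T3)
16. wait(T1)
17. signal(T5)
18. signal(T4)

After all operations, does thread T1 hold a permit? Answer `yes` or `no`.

Answer: yes

Derivation:
Step 1: wait(T1) -> count=1 queue=[] holders={T1}
Step 2: wait(T2) -> count=0 queue=[] holders={T1,T2}
Step 3: signal(T2) -> count=1 queue=[] holders={T1}
Step 4: signal(T1) -> count=2 queue=[] holders={none}
Step 5: wait(T4) -> count=1 queue=[] holders={T4}
Step 6: wait(T3) -> count=0 queue=[] holders={T3,T4}
Step 7: wait(T2) -> count=0 queue=[T2] holders={T3,T4}
Step 8: wait(T1) -> count=0 queue=[T2,T1] holders={T3,T4}
Step 9: wait(T5) -> count=0 queue=[T2,T1,T5] holders={T3,T4}
Step 10: signal(T4) -> count=0 queue=[T1,T5] holders={T2,T3}
Step 11: signal(T2) -> count=0 queue=[T5] holders={T1,T3}
Step 12: wait(T4) -> count=0 queue=[T5,T4] holders={T1,T3}
Step 13: wait(T2) -> count=0 queue=[T5,T4,T2] holders={T1,T3}
Step 14: signal(T1) -> count=0 queue=[T4,T2] holders={T3,T5}
Step 15: signal(T3) -> count=0 queue=[T2] holders={T4,T5}
Step 16: wait(T1) -> count=0 queue=[T2,T1] holders={T4,T5}
Step 17: signal(T5) -> count=0 queue=[T1] holders={T2,T4}
Step 18: signal(T4) -> count=0 queue=[] holders={T1,T2}
Final holders: {T1,T2} -> T1 in holders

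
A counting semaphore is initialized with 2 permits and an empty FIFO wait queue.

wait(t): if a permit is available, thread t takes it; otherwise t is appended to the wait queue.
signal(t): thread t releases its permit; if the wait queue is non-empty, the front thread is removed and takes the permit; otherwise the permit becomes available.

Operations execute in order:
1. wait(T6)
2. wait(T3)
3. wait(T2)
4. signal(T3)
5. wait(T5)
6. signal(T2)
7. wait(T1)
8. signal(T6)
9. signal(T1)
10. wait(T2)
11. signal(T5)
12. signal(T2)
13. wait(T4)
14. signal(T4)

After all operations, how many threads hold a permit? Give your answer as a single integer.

Step 1: wait(T6) -> count=1 queue=[] holders={T6}
Step 2: wait(T3) -> count=0 queue=[] holders={T3,T6}
Step 3: wait(T2) -> count=0 queue=[T2] holders={T3,T6}
Step 4: signal(T3) -> count=0 queue=[] holders={T2,T6}
Step 5: wait(T5) -> count=0 queue=[T5] holders={T2,T6}
Step 6: signal(T2) -> count=0 queue=[] holders={T5,T6}
Step 7: wait(T1) -> count=0 queue=[T1] holders={T5,T6}
Step 8: signal(T6) -> count=0 queue=[] holders={T1,T5}
Step 9: signal(T1) -> count=1 queue=[] holders={T5}
Step 10: wait(T2) -> count=0 queue=[] holders={T2,T5}
Step 11: signal(T5) -> count=1 queue=[] holders={T2}
Step 12: signal(T2) -> count=2 queue=[] holders={none}
Step 13: wait(T4) -> count=1 queue=[] holders={T4}
Step 14: signal(T4) -> count=2 queue=[] holders={none}
Final holders: {none} -> 0 thread(s)

Answer: 0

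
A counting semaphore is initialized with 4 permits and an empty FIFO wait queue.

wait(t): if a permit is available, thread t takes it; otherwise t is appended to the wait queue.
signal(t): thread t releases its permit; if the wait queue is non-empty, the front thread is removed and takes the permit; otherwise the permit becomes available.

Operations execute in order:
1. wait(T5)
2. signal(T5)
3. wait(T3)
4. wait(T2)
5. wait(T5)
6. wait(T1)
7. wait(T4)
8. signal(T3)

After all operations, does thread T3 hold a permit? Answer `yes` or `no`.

Answer: no

Derivation:
Step 1: wait(T5) -> count=3 queue=[] holders={T5}
Step 2: signal(T5) -> count=4 queue=[] holders={none}
Step 3: wait(T3) -> count=3 queue=[] holders={T3}
Step 4: wait(T2) -> count=2 queue=[] holders={T2,T3}
Step 5: wait(T5) -> count=1 queue=[] holders={T2,T3,T5}
Step 6: wait(T1) -> count=0 queue=[] holders={T1,T2,T3,T5}
Step 7: wait(T4) -> count=0 queue=[T4] holders={T1,T2,T3,T5}
Step 8: signal(T3) -> count=0 queue=[] holders={T1,T2,T4,T5}
Final holders: {T1,T2,T4,T5} -> T3 not in holders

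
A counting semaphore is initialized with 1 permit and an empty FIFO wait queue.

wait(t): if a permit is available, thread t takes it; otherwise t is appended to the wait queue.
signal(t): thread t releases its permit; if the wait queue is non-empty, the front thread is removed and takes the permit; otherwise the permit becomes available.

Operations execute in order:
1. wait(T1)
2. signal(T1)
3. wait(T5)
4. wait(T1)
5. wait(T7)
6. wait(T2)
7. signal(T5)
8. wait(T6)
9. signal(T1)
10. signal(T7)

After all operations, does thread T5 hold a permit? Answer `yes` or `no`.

Answer: no

Derivation:
Step 1: wait(T1) -> count=0 queue=[] holders={T1}
Step 2: signal(T1) -> count=1 queue=[] holders={none}
Step 3: wait(T5) -> count=0 queue=[] holders={T5}
Step 4: wait(T1) -> count=0 queue=[T1] holders={T5}
Step 5: wait(T7) -> count=0 queue=[T1,T7] holders={T5}
Step 6: wait(T2) -> count=0 queue=[T1,T7,T2] holders={T5}
Step 7: signal(T5) -> count=0 queue=[T7,T2] holders={T1}
Step 8: wait(T6) -> count=0 queue=[T7,T2,T6] holders={T1}
Step 9: signal(T1) -> count=0 queue=[T2,T6] holders={T7}
Step 10: signal(T7) -> count=0 queue=[T6] holders={T2}
Final holders: {T2} -> T5 not in holders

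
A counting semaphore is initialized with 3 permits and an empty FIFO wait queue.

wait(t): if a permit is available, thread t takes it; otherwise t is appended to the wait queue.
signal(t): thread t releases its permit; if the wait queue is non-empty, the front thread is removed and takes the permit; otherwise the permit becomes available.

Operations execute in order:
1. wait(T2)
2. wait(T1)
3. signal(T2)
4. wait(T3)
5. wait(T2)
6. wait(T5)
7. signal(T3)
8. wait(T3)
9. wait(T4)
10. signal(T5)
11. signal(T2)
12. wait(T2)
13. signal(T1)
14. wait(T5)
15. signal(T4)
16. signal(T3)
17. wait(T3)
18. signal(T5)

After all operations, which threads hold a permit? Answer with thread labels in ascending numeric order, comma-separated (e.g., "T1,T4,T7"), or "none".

Answer: T2,T3

Derivation:
Step 1: wait(T2) -> count=2 queue=[] holders={T2}
Step 2: wait(T1) -> count=1 queue=[] holders={T1,T2}
Step 3: signal(T2) -> count=2 queue=[] holders={T1}
Step 4: wait(T3) -> count=1 queue=[] holders={T1,T3}
Step 5: wait(T2) -> count=0 queue=[] holders={T1,T2,T3}
Step 6: wait(T5) -> count=0 queue=[T5] holders={T1,T2,T3}
Step 7: signal(T3) -> count=0 queue=[] holders={T1,T2,T5}
Step 8: wait(T3) -> count=0 queue=[T3] holders={T1,T2,T5}
Step 9: wait(T4) -> count=0 queue=[T3,T4] holders={T1,T2,T5}
Step 10: signal(T5) -> count=0 queue=[T4] holders={T1,T2,T3}
Step 11: signal(T2) -> count=0 queue=[] holders={T1,T3,T4}
Step 12: wait(T2) -> count=0 queue=[T2] holders={T1,T3,T4}
Step 13: signal(T1) -> count=0 queue=[] holders={T2,T3,T4}
Step 14: wait(T5) -> count=0 queue=[T5] holders={T2,T3,T4}
Step 15: signal(T4) -> count=0 queue=[] holders={T2,T3,T5}
Step 16: signal(T3) -> count=1 queue=[] holders={T2,T5}
Step 17: wait(T3) -> count=0 queue=[] holders={T2,T3,T5}
Step 18: signal(T5) -> count=1 queue=[] holders={T2,T3}
Final holders: T2,T3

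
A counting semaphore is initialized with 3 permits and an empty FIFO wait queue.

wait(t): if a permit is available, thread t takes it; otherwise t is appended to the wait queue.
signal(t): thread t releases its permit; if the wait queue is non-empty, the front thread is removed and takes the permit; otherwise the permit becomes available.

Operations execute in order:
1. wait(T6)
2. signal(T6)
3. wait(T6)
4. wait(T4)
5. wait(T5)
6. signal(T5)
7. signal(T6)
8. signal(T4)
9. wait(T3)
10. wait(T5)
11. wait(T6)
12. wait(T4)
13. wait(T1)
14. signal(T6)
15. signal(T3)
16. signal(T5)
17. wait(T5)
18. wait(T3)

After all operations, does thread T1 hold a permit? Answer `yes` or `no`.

Step 1: wait(T6) -> count=2 queue=[] holders={T6}
Step 2: signal(T6) -> count=3 queue=[] holders={none}
Step 3: wait(T6) -> count=2 queue=[] holders={T6}
Step 4: wait(T4) -> count=1 queue=[] holders={T4,T6}
Step 5: wait(T5) -> count=0 queue=[] holders={T4,T5,T6}
Step 6: signal(T5) -> count=1 queue=[] holders={T4,T6}
Step 7: signal(T6) -> count=2 queue=[] holders={T4}
Step 8: signal(T4) -> count=3 queue=[] holders={none}
Step 9: wait(T3) -> count=2 queue=[] holders={T3}
Step 10: wait(T5) -> count=1 queue=[] holders={T3,T5}
Step 11: wait(T6) -> count=0 queue=[] holders={T3,T5,T6}
Step 12: wait(T4) -> count=0 queue=[T4] holders={T3,T5,T6}
Step 13: wait(T1) -> count=0 queue=[T4,T1] holders={T3,T5,T6}
Step 14: signal(T6) -> count=0 queue=[T1] holders={T3,T4,T5}
Step 15: signal(T3) -> count=0 queue=[] holders={T1,T4,T5}
Step 16: signal(T5) -> count=1 queue=[] holders={T1,T4}
Step 17: wait(T5) -> count=0 queue=[] holders={T1,T4,T5}
Step 18: wait(T3) -> count=0 queue=[T3] holders={T1,T4,T5}
Final holders: {T1,T4,T5} -> T1 in holders

Answer: yes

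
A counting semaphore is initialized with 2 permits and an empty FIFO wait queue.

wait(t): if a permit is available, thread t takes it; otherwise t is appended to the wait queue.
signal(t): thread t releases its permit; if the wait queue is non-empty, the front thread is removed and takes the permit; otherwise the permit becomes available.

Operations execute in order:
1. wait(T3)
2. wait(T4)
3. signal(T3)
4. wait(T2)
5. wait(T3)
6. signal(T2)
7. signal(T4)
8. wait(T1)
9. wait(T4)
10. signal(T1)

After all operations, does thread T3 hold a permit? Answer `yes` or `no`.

Answer: yes

Derivation:
Step 1: wait(T3) -> count=1 queue=[] holders={T3}
Step 2: wait(T4) -> count=0 queue=[] holders={T3,T4}
Step 3: signal(T3) -> count=1 queue=[] holders={T4}
Step 4: wait(T2) -> count=0 queue=[] holders={T2,T4}
Step 5: wait(T3) -> count=0 queue=[T3] holders={T2,T4}
Step 6: signal(T2) -> count=0 queue=[] holders={T3,T4}
Step 7: signal(T4) -> count=1 queue=[] holders={T3}
Step 8: wait(T1) -> count=0 queue=[] holders={T1,T3}
Step 9: wait(T4) -> count=0 queue=[T4] holders={T1,T3}
Step 10: signal(T1) -> count=0 queue=[] holders={T3,T4}
Final holders: {T3,T4} -> T3 in holders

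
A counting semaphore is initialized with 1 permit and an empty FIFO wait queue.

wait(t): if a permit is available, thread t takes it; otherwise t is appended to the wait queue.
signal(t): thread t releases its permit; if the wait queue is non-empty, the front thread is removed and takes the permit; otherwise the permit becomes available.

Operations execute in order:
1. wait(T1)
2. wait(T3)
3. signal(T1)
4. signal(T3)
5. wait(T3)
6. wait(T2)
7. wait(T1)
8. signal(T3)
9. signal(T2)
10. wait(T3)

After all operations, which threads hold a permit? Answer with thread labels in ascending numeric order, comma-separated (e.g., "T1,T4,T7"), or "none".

Step 1: wait(T1) -> count=0 queue=[] holders={T1}
Step 2: wait(T3) -> count=0 queue=[T3] holders={T1}
Step 3: signal(T1) -> count=0 queue=[] holders={T3}
Step 4: signal(T3) -> count=1 queue=[] holders={none}
Step 5: wait(T3) -> count=0 queue=[] holders={T3}
Step 6: wait(T2) -> count=0 queue=[T2] holders={T3}
Step 7: wait(T1) -> count=0 queue=[T2,T1] holders={T3}
Step 8: signal(T3) -> count=0 queue=[T1] holders={T2}
Step 9: signal(T2) -> count=0 queue=[] holders={T1}
Step 10: wait(T3) -> count=0 queue=[T3] holders={T1}
Final holders: T1

Answer: T1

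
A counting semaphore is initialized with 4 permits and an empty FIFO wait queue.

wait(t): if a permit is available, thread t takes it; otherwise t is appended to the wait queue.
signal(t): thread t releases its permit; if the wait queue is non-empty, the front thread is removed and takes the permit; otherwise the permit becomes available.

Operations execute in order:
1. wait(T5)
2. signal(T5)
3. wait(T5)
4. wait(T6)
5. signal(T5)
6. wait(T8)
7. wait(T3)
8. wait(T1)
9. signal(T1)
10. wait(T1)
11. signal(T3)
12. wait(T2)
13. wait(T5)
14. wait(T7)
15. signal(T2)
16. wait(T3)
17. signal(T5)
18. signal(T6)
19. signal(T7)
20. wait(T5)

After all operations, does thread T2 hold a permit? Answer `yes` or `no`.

Step 1: wait(T5) -> count=3 queue=[] holders={T5}
Step 2: signal(T5) -> count=4 queue=[] holders={none}
Step 3: wait(T5) -> count=3 queue=[] holders={T5}
Step 4: wait(T6) -> count=2 queue=[] holders={T5,T6}
Step 5: signal(T5) -> count=3 queue=[] holders={T6}
Step 6: wait(T8) -> count=2 queue=[] holders={T6,T8}
Step 7: wait(T3) -> count=1 queue=[] holders={T3,T6,T8}
Step 8: wait(T1) -> count=0 queue=[] holders={T1,T3,T6,T8}
Step 9: signal(T1) -> count=1 queue=[] holders={T3,T6,T8}
Step 10: wait(T1) -> count=0 queue=[] holders={T1,T3,T6,T8}
Step 11: signal(T3) -> count=1 queue=[] holders={T1,T6,T8}
Step 12: wait(T2) -> count=0 queue=[] holders={T1,T2,T6,T8}
Step 13: wait(T5) -> count=0 queue=[T5] holders={T1,T2,T6,T8}
Step 14: wait(T7) -> count=0 queue=[T5,T7] holders={T1,T2,T6,T8}
Step 15: signal(T2) -> count=0 queue=[T7] holders={T1,T5,T6,T8}
Step 16: wait(T3) -> count=0 queue=[T7,T3] holders={T1,T5,T6,T8}
Step 17: signal(T5) -> count=0 queue=[T3] holders={T1,T6,T7,T8}
Step 18: signal(T6) -> count=0 queue=[] holders={T1,T3,T7,T8}
Step 19: signal(T7) -> count=1 queue=[] holders={T1,T3,T8}
Step 20: wait(T5) -> count=0 queue=[] holders={T1,T3,T5,T8}
Final holders: {T1,T3,T5,T8} -> T2 not in holders

Answer: no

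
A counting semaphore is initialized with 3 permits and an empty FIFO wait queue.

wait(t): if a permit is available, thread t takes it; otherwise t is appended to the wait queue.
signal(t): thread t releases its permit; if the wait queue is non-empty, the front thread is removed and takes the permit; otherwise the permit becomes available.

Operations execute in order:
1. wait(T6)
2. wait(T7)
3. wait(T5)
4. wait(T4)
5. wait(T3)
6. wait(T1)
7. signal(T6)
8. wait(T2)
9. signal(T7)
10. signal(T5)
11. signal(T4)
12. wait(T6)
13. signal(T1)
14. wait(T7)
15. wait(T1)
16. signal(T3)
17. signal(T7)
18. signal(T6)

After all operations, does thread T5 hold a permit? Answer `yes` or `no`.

Answer: no

Derivation:
Step 1: wait(T6) -> count=2 queue=[] holders={T6}
Step 2: wait(T7) -> count=1 queue=[] holders={T6,T7}
Step 3: wait(T5) -> count=0 queue=[] holders={T5,T6,T7}
Step 4: wait(T4) -> count=0 queue=[T4] holders={T5,T6,T7}
Step 5: wait(T3) -> count=0 queue=[T4,T3] holders={T5,T6,T7}
Step 6: wait(T1) -> count=0 queue=[T4,T3,T1] holders={T5,T6,T7}
Step 7: signal(T6) -> count=0 queue=[T3,T1] holders={T4,T5,T7}
Step 8: wait(T2) -> count=0 queue=[T3,T1,T2] holders={T4,T5,T7}
Step 9: signal(T7) -> count=0 queue=[T1,T2] holders={T3,T4,T5}
Step 10: signal(T5) -> count=0 queue=[T2] holders={T1,T3,T4}
Step 11: signal(T4) -> count=0 queue=[] holders={T1,T2,T3}
Step 12: wait(T6) -> count=0 queue=[T6] holders={T1,T2,T3}
Step 13: signal(T1) -> count=0 queue=[] holders={T2,T3,T6}
Step 14: wait(T7) -> count=0 queue=[T7] holders={T2,T3,T6}
Step 15: wait(T1) -> count=0 queue=[T7,T1] holders={T2,T3,T6}
Step 16: signal(T3) -> count=0 queue=[T1] holders={T2,T6,T7}
Step 17: signal(T7) -> count=0 queue=[] holders={T1,T2,T6}
Step 18: signal(T6) -> count=1 queue=[] holders={T1,T2}
Final holders: {T1,T2} -> T5 not in holders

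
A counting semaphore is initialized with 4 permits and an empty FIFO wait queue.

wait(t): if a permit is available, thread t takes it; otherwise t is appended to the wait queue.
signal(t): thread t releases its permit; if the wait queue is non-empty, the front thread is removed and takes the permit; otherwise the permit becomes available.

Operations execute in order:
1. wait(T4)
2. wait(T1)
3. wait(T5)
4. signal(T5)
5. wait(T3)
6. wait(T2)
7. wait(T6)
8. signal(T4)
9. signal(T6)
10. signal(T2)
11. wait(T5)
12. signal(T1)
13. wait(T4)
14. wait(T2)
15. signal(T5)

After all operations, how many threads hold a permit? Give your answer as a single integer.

Answer: 3

Derivation:
Step 1: wait(T4) -> count=3 queue=[] holders={T4}
Step 2: wait(T1) -> count=2 queue=[] holders={T1,T4}
Step 3: wait(T5) -> count=1 queue=[] holders={T1,T4,T5}
Step 4: signal(T5) -> count=2 queue=[] holders={T1,T4}
Step 5: wait(T3) -> count=1 queue=[] holders={T1,T3,T4}
Step 6: wait(T2) -> count=0 queue=[] holders={T1,T2,T3,T4}
Step 7: wait(T6) -> count=0 queue=[T6] holders={T1,T2,T3,T4}
Step 8: signal(T4) -> count=0 queue=[] holders={T1,T2,T3,T6}
Step 9: signal(T6) -> count=1 queue=[] holders={T1,T2,T3}
Step 10: signal(T2) -> count=2 queue=[] holders={T1,T3}
Step 11: wait(T5) -> count=1 queue=[] holders={T1,T3,T5}
Step 12: signal(T1) -> count=2 queue=[] holders={T3,T5}
Step 13: wait(T4) -> count=1 queue=[] holders={T3,T4,T5}
Step 14: wait(T2) -> count=0 queue=[] holders={T2,T3,T4,T5}
Step 15: signal(T5) -> count=1 queue=[] holders={T2,T3,T4}
Final holders: {T2,T3,T4} -> 3 thread(s)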